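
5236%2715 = 2521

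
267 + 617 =884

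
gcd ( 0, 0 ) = 0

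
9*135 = 1215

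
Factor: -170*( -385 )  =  65450 = 2^1*5^2*7^1 * 11^1 * 17^1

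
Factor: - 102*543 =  - 2^1 * 3^2*17^1*181^1 = - 55386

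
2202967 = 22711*97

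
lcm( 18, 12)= 36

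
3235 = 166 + 3069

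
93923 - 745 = 93178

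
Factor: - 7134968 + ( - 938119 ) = -8073087 = -3^1*11^1*244639^1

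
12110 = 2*6055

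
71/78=71/78 = 0.91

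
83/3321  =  83/3321= 0.02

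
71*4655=330505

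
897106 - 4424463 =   -  3527357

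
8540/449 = 19 + 9/449 =19.02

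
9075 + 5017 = 14092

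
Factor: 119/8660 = 2^( - 2)*5^( - 1 )*7^1*17^1*433^ (  -  1) 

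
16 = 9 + 7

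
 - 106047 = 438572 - 544619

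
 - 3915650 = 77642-3993292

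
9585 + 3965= 13550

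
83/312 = 83/312 = 0.27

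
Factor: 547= 547^1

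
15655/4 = 3913 + 3/4 = 3913.75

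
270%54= 0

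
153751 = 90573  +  63178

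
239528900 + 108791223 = 348320123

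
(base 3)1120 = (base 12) 36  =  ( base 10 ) 42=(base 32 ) 1A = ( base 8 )52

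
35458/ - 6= - 5910 + 1/3=   - 5909.67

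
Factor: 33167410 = 2^1 * 5^1*443^1 * 7487^1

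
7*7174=50218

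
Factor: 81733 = 37^1*47^2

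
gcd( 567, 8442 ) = 63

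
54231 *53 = 2874243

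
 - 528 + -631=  - 1159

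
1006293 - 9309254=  -8302961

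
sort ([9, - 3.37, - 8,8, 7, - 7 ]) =[ - 8, - 7,-3.37 , 7, 8,  9]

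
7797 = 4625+3172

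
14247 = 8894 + 5353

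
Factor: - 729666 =-2^1*3^2 * 7^1 * 5791^1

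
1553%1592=1553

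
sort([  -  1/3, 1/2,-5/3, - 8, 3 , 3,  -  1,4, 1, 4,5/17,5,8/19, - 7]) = [ - 8, - 7 ,  -  5/3, - 1, - 1/3,5/17 , 8/19 , 1/2, 1,3,3 , 4,4 , 5] 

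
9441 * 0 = 0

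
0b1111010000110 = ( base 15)24AE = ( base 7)31532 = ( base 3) 101201102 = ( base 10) 7814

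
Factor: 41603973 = 3^1*151^1*91841^1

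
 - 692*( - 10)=6920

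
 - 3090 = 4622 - 7712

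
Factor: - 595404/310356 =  -447/233 =- 3^1*149^1*233^ ( - 1)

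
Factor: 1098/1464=2^( - 2 )*3^1= 3/4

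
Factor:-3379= - 31^1*109^1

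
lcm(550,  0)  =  0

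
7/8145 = 7/8145 = 0.00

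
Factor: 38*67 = 2546 = 2^1*19^1*67^1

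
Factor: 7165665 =3^4 *5^1*13^1*1361^1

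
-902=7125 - 8027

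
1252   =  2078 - 826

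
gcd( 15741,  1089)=99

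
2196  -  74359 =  - 72163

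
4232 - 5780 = -1548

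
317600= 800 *397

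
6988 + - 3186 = 3802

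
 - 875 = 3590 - 4465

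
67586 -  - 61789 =129375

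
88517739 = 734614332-646096593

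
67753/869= 67753/869 = 77.97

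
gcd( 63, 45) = 9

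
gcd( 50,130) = 10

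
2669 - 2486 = 183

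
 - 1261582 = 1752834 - 3014416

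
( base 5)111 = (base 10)31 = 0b11111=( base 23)18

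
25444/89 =285  +  79/89 = 285.89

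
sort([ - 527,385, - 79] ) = [ - 527 , - 79,385] 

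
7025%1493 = 1053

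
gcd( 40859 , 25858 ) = 7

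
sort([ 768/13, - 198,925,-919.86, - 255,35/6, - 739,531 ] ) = [ - 919.86,-739, - 255,-198,35/6,768/13,531,925]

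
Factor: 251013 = 3^1*7^1*11953^1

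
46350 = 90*515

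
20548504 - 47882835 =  - 27334331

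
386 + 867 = 1253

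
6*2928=17568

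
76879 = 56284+20595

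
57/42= 19/14 = 1.36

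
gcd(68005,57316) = 7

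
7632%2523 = 63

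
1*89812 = 89812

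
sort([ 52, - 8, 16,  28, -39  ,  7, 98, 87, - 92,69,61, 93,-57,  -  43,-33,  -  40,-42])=[ - 92,-57, - 43, - 42, - 40, - 39, - 33, - 8 , 7,16, 28,52, 61, 69,87,  93, 98] 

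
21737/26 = 836 + 1/26=   836.04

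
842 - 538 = 304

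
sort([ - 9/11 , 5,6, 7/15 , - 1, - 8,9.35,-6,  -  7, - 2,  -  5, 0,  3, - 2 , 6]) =[-8 , - 7,  -  6,  -  5 , - 2,  -  2,-1,  -  9/11,0, 7/15, 3 , 5, 6, 6, 9.35]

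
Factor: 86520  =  2^3*3^1*5^1*7^1*103^1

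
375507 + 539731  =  915238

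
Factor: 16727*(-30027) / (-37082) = 502261629/37082= 2^(  -  1) * 3^1*43^1*389^1*10009^1*18541^(  -  1)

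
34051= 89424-55373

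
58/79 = 58/79 =0.73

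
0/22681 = 0 =0.00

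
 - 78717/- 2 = 78717/2 = 39358.50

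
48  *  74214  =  3562272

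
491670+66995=558665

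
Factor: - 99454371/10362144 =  - 2^ ( - 5 )*13^( - 1)*19^(- 2)*23^( - 1 )*149^1 *222493^1= - 33151457/3454048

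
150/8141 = 150/8141 = 0.02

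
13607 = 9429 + 4178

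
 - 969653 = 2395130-3364783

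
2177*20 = 43540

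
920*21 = 19320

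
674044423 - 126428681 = 547615742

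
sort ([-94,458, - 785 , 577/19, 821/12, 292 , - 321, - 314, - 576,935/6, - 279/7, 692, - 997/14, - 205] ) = [ - 785, - 576, - 321, - 314, - 205, - 94 , - 997/14, - 279/7 , 577/19, 821/12 , 935/6,  292, 458, 692] 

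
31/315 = 31/315 = 0.10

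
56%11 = 1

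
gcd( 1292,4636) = 76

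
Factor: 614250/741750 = 3^2*7^1 * 13^1 * 23^(- 1 )*43^ ( - 1) =819/989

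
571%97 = 86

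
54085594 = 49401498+4684096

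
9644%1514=560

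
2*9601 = 19202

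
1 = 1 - 0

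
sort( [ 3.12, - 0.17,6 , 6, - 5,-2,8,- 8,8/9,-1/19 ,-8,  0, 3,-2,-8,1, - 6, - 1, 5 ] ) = [ - 8,-8, - 8, - 6,-5, - 2, - 2, - 1, - 0.17 , - 1/19,0,8/9, 1, 3, 3.12,5, 6,6, 8]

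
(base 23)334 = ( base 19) 4B7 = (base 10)1660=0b11001111100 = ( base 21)3g1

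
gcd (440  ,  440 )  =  440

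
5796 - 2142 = 3654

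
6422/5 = 6422/5 = 1284.40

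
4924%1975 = 974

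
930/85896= 155/14316 = 0.01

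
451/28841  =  451/28841 = 0.02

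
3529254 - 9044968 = -5515714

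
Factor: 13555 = 5^1 * 2711^1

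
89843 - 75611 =14232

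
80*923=73840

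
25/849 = 25/849=0.03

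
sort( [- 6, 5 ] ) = [ - 6 , 5]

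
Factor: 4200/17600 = 21/88 = 2^( - 3) * 3^1 * 7^1*11^( - 1 )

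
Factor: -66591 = -3^2 * 7^2*151^1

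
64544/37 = 1744 + 16/37 =1744.43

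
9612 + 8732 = 18344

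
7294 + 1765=9059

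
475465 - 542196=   -  66731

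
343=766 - 423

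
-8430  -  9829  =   - 18259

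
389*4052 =1576228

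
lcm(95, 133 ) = 665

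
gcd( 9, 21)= 3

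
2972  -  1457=1515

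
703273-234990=468283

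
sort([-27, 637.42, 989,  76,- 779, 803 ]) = [  -  779,- 27,  76,637.42,  803,989]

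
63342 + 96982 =160324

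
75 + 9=84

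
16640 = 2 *8320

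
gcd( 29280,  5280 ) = 480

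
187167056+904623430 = 1091790486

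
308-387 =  - 79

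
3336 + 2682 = 6018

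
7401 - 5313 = 2088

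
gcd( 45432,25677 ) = 9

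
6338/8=3169/4 = 792.25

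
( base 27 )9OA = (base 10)7219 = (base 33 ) 6kp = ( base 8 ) 16063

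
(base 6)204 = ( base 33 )2A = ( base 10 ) 76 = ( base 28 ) 2K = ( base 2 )1001100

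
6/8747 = 6/8747 = 0.00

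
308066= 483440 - 175374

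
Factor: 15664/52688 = 11^1*37^(-1)=11/37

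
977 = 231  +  746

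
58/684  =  29/342 = 0.08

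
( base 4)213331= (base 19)71B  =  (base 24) 4AD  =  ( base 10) 2557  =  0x9fd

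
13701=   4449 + 9252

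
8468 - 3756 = 4712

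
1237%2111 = 1237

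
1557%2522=1557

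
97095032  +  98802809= 195897841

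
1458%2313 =1458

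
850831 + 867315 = 1718146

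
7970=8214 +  - 244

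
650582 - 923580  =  -272998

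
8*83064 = 664512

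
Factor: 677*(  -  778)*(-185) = 2^1  *5^1*37^1 * 389^1*677^1= 97440610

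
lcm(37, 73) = 2701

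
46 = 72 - 26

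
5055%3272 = 1783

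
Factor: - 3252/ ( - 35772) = 11^(  -  1) = 1/11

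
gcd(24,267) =3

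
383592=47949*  8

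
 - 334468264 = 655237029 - 989705293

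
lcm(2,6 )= 6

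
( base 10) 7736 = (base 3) 101121112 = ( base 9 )11545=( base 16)1E38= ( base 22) fle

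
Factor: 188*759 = 142692 = 2^2*3^1*11^1*23^1*47^1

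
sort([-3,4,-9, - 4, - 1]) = [ - 9, - 4, - 3, - 1, 4]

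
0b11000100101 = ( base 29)1p7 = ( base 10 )1573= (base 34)1c9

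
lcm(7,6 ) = 42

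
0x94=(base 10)148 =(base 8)224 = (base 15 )9D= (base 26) 5i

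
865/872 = 865/872 = 0.99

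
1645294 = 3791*434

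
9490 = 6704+2786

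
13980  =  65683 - 51703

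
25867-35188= - 9321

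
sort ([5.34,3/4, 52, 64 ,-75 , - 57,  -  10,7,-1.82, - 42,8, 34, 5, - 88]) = [ - 88, - 75, - 57, - 42 , - 10,  -  1.82,3/4,5, 5.34,7, 8,34, 52, 64]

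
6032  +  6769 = 12801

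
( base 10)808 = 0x328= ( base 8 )1450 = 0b1100101000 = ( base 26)152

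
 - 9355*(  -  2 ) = 18710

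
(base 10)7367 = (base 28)9B3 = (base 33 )6P8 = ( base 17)1886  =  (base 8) 16307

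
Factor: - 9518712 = - 2^3*3^1*7^1*56659^1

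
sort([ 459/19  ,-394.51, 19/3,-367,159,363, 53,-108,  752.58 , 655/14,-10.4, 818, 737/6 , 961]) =[ - 394.51,-367, -108,-10.4, 19/3, 459/19, 655/14, 53, 737/6, 159,  363, 752.58,818,  961]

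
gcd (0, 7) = 7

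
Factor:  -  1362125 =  - 5^3 *17^1*641^1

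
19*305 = 5795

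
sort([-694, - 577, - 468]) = [ - 694, - 577, - 468 ]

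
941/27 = 34 + 23/27 = 34.85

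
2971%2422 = 549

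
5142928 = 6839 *752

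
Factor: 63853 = 63853^1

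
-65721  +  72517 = 6796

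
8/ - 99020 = -2/24755 = -0.00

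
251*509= 127759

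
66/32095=66/32095 = 0.00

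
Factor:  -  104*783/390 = - 1044/5 =- 2^2*3^2*5^ (-1 )*29^1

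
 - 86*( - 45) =3870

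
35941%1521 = 958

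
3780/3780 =1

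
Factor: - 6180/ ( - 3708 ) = 3^( - 1 )*5^1  =  5/3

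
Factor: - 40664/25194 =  - 92/57 = -2^2*3^ ( - 1)*19^( - 1 )* 23^1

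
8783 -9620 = -837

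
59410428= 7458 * 7966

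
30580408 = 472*64789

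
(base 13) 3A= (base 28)1L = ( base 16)31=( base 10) 49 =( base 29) 1k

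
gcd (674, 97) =1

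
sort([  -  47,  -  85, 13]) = [- 85, - 47, 13]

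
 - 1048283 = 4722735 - 5771018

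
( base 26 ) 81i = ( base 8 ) 12514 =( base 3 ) 21110221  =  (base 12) 31A4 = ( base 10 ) 5452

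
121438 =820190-698752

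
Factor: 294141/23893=3^1*23893^( -1 )*98047^1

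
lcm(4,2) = 4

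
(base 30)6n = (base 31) 6H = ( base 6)535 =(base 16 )cb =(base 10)203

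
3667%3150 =517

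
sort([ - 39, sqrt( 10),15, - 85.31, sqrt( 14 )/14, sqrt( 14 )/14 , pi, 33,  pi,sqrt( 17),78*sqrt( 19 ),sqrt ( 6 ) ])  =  [ - 85.31, - 39,  sqrt(14)/14, sqrt( 14)/14,  sqrt ( 6 ),  pi,  pi, sqrt( 10 ) , sqrt( 17 ),15, 33,  78*sqrt(19 ) ] 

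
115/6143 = 115/6143= 0.02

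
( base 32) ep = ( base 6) 2105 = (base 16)1d9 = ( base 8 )731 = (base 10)473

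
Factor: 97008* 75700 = 2^6*3^1*5^2*43^1 *47^1*757^1 = 7343505600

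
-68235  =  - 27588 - 40647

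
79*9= 711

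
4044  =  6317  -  2273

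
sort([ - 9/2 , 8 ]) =[-9/2,8 ] 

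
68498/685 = 99+683/685 = 100.00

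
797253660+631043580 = 1428297240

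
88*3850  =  338800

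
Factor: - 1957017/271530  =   - 652339/90510 = - 2^(-1 )*3^ ( - 1)*5^(- 1 )*7^( - 1)*431^( - 1 )*652339^1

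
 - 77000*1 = -77000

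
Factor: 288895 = 5^1*19^1*3041^1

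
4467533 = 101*44233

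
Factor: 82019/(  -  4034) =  - 2^ ( - 1)*7^1*2017^(  -  1)*11717^1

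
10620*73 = 775260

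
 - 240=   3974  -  4214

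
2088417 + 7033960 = 9122377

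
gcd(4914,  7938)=378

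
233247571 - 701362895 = - 468115324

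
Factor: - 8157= - 3^1 * 2719^1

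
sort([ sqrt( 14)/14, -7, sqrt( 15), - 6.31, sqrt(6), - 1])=[ - 7, -6.31,  -  1,sqrt( 14)/14, sqrt(  6), sqrt(15)]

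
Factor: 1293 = 3^1 * 431^1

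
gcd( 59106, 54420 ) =6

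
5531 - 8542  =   - 3011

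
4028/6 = 2014/3= 671.33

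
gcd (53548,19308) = 4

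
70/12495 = 2/357 = 0.01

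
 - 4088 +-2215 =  - 6303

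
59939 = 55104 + 4835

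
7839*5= 39195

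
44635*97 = 4329595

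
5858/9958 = 2929/4979 = 0.59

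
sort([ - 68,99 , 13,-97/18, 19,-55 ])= [ - 68, -55,  -  97/18,  13,19, 99] 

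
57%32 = 25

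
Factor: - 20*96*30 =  - 2^8*3^2*5^2  =  - 57600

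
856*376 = 321856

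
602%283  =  36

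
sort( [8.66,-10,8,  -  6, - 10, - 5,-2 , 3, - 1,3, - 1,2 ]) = [  -  10, - 10,  -  6, - 5, - 2, - 1,- 1, 2,  3 , 3  ,  8, 8.66] 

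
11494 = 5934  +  5560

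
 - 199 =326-525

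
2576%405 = 146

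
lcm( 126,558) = 3906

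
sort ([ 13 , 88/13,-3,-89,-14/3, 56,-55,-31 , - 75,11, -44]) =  [ - 89,  -  75, - 55,-44,  -  31,  -  14/3,-3,88/13, 11,13 , 56 ]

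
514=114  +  400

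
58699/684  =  58699/684=85.82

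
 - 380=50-430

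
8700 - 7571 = 1129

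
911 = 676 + 235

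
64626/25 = 64626/25 =2585.04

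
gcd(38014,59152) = 2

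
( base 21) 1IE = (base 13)4c1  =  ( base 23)1d5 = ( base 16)341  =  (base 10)833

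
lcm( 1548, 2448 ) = 105264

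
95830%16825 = 11705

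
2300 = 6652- 4352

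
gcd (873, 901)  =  1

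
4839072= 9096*532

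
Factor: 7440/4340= 12/7  =  2^2*3^1*7^(-1)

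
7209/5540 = 1 +1669/5540 = 1.30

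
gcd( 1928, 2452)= 4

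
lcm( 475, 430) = 40850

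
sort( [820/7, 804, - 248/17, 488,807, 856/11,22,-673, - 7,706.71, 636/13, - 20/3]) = [ - 673,-248/17, - 7,-20/3,  22 , 636/13, 856/11,820/7 , 488, 706.71 , 804 , 807 ]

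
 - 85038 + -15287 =-100325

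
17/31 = 17/31= 0.55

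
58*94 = 5452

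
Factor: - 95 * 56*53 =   -  2^3*5^1*7^1*19^1 * 53^1 = -281960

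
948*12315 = 11674620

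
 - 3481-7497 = -10978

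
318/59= 318/59 = 5.39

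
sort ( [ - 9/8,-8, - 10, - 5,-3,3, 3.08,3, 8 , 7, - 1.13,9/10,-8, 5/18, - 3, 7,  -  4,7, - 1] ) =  [-10,-8,-8,-5,-4,-3, - 3,-1.13 , - 9/8,  -  1,5/18, 9/10,3, 3,3.08 , 7, 7,7,8]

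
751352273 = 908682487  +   - 157330214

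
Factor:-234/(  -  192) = 2^ (  -  5)  *3^1*13^1 = 39/32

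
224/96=7/3 = 2.33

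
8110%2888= 2334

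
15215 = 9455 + 5760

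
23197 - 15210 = 7987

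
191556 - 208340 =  - 16784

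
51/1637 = 51/1637 =0.03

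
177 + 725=902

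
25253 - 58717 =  - 33464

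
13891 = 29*479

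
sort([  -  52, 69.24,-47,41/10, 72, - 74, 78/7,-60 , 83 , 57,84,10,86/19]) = [- 74,-60, - 52, - 47,41/10, 86/19, 10, 78/7, 57,69.24, 72, 83,84] 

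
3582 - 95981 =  - 92399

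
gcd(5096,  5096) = 5096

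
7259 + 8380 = 15639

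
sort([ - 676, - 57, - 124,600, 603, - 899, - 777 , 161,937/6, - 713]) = [ - 899 , - 777, - 713, - 676, - 124, - 57, 937/6, 161, 600,603 ] 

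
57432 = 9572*6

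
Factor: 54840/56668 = 2^1*3^1*5^1*31^( - 1 )= 30/31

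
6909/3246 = 2303/1082  =  2.13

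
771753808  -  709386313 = 62367495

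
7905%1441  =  700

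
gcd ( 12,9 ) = 3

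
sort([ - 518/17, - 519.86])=[ - 519.86, - 518/17]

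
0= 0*2000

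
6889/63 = 109+22/63 = 109.35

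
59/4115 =59/4115 = 0.01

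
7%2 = 1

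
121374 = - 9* ( - 13486 )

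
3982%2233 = 1749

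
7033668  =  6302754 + 730914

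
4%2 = 0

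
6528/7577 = 6528/7577 = 0.86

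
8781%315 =276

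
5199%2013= 1173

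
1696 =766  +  930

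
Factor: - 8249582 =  - 2^1*11^1* 374981^1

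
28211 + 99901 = 128112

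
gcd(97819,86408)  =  1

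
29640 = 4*7410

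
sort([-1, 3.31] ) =[ - 1, 3.31 ]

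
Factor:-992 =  - 2^5*31^1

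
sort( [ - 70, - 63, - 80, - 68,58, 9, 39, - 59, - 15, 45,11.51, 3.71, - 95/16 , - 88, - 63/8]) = [ - 88, - 80, - 70, - 68, - 63,  -  59, - 15, - 63/8, - 95/16, 3.71,9  ,  11.51,39, 45,58]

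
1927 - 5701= - 3774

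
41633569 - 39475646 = 2157923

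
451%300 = 151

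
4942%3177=1765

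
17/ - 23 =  - 17/23=- 0.74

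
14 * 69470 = 972580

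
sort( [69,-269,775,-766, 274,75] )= [ - 766,-269,69, 75, 274 , 775]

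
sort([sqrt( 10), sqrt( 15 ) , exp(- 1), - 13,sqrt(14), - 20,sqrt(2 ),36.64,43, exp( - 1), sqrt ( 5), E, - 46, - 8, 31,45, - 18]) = [ - 46, - 20,  -  18 ,-13 , - 8,  exp ( - 1 ),exp( - 1) , sqrt(2),sqrt( 5), E, sqrt(10 ),sqrt(14), sqrt( 15),31,36.64 , 43 , 45]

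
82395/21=3923 + 4/7 =3923.57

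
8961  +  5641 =14602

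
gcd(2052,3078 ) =1026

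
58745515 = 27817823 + 30927692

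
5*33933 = 169665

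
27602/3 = 27602/3=   9200.67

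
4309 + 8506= 12815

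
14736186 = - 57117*( - 258 ) 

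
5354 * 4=21416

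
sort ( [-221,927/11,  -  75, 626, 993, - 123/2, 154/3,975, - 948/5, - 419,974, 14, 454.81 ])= [ - 419,  -  221,  -  948/5, - 75, -123/2 , 14,  154/3, 927/11, 454.81,626,974,975, 993]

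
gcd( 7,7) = 7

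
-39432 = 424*( - 93)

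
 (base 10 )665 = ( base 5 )10130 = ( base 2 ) 1010011001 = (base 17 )252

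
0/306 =0 = 0.00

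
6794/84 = 80 + 37/42 =80.88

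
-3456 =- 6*576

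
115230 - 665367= - 550137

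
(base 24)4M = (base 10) 118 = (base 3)11101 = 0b1110110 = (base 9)141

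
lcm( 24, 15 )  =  120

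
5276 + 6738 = 12014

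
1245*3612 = 4496940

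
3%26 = 3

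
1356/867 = 1+163/289 = 1.56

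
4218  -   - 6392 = 10610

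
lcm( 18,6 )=18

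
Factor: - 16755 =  - 3^1*5^1*1117^1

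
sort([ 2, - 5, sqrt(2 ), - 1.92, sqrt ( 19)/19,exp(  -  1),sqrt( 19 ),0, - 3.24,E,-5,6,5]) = [ - 5, - 5 , - 3.24, - 1.92 , 0, sqrt(19 ) /19,exp( - 1),sqrt (2), 2, E, sqrt( 19 ),  5,6]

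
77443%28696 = 20051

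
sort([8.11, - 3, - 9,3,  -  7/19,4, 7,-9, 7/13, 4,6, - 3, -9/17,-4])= [ - 9, - 9,- 4,-3, - 3, - 9/17,-7/19,7/13, 3, 4, 4,  6, 7, 8.11]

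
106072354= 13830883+92241471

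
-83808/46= - 1822+2/23 = - 1821.91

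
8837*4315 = 38131655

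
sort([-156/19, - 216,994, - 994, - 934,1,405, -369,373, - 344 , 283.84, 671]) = [ - 994, - 934, - 369, - 344,-216 , - 156/19,1 , 283.84,  373,405, 671,994 ]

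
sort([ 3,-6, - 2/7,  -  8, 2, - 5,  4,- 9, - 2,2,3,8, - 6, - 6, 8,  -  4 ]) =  [- 9,-8, -6, - 6,-6, - 5,  -  4, - 2, - 2/7,2 , 2,3, 3,4, 8,8 ]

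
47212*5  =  236060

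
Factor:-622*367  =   - 228274 = - 2^1 * 311^1*367^1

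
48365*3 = 145095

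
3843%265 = 133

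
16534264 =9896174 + 6638090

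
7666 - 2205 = 5461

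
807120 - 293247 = 513873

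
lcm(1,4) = 4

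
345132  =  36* 9587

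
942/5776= 471/2888 = 0.16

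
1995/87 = 22+27/29 = 22.93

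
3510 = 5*702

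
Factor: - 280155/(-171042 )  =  95/58  =  2^( - 1) *5^1*19^1*29^( - 1) 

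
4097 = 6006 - 1909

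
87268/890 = 43634/445 = 98.05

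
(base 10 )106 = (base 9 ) 127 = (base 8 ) 152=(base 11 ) 97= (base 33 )37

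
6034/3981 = 1+2053/3981 = 1.52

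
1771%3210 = 1771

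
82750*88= 7282000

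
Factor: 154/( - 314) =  - 7^1*11^1*157^( - 1 ) = - 77/157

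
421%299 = 122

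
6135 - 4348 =1787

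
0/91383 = 0 = 0.00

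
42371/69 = 614 + 5/69 = 614.07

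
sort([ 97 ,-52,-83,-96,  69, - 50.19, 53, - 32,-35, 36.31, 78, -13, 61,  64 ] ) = [ - 96, - 83,-52,-50.19, -35,-32,-13 , 36.31,53 , 61, 64,69, 78, 97]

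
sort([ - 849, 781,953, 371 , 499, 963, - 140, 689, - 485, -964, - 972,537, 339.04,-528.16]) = [-972,  -  964 ,- 849, - 528.16, -485, - 140, 339.04, 371,499,537, 689, 781, 953,963]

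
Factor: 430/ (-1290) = -3^(-1)  =  - 1/3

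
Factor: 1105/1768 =5/8=2^( -3 ) * 5^1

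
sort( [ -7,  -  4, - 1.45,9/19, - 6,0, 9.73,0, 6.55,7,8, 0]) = [-7,- 6, - 4  , - 1.45, 0,  0,0, 9/19,6.55,7 , 8, 9.73]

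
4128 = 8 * 516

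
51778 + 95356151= 95407929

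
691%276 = 139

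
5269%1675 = 244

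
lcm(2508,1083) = 47652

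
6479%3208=63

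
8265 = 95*87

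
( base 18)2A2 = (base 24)1AE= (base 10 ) 830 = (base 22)1fg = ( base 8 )1476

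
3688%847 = 300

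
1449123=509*2847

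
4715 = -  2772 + 7487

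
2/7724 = 1/3862 = 0.00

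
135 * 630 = 85050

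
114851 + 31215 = 146066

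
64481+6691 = 71172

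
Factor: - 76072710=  -2^1*3^1*5^1*7^1*103^1*3517^1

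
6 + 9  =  15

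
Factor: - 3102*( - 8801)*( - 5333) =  - 145594643766 = - 2^1* 3^1*  11^1 * 13^1 * 47^1 * 677^1*5333^1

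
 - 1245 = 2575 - 3820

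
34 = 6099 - 6065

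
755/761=755/761 = 0.99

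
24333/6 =4055 + 1/2 = 4055.50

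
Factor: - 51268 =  - 2^2 *7^1*1831^1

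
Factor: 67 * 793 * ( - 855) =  - 45427005=- 3^2*5^1 * 13^1*  19^1 * 61^1 * 67^1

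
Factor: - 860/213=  - 2^2*3^(  -  1)*5^1*43^1*71^( - 1 )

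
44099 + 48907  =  93006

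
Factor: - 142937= -19^1*7523^1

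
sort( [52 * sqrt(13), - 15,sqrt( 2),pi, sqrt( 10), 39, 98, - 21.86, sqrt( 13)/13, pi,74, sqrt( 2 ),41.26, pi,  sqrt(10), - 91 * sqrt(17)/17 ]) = [ - 91*sqrt( 17)/17, - 21.86,- 15, sqrt (13) /13, sqrt(2),sqrt( 2),pi, pi, pi , sqrt( 10),sqrt( 10 ),39,41.26, 74, 98, 52*sqrt ( 13)] 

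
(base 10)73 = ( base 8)111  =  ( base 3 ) 2201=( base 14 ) 53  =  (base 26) 2L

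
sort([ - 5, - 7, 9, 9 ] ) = [ - 7, -5 , 9,9 ] 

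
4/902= 2/451 = 0.00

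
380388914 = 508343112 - 127954198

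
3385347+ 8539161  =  11924508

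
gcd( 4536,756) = 756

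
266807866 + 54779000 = 321586866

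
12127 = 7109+5018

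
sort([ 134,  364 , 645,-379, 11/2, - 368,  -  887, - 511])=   [ - 887,-511, - 379, - 368,11/2, 134, 364,645]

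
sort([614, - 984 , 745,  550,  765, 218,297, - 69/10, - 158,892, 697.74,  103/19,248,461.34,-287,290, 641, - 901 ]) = [ -984, - 901, - 287, - 158, - 69/10 , 103/19 , 218, 248, 290,297,461.34,550,  614,641, 697.74,745, 765,892 ]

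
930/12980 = 93/1298 = 0.07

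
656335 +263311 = 919646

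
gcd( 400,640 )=80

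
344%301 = 43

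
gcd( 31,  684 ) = 1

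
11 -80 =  - 69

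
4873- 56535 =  - 51662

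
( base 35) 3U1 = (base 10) 4726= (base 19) d1e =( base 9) 6431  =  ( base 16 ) 1276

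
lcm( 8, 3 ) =24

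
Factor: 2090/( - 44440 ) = - 19/404 = - 2^( - 2 )*19^1 *101^ ( - 1 ) 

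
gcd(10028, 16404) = 4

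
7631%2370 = 521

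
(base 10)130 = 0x82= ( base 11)109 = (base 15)8A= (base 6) 334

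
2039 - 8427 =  - 6388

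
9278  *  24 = 222672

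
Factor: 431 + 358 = 789 = 3^1 * 263^1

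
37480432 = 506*74072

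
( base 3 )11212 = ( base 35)3q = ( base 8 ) 203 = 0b10000011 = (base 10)131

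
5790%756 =498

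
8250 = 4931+3319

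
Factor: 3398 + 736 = 4134 = 2^1*3^1*13^1*53^1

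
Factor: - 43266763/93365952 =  - 2^(-6 )*3^ ( - 1 ) * 3559^1 * 12157^1*486281^(-1)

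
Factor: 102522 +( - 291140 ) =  - 188618 = - 2^1*94309^1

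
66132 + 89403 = 155535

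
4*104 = 416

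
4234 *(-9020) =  - 38190680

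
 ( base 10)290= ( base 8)442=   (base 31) 9B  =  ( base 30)9k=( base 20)ea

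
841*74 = 62234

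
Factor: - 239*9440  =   - 2^5*5^1*59^1*239^1  =  - 2256160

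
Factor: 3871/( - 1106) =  - 2^(-1 )*7^1 = - 7/2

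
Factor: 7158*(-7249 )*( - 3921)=203454188982 = 2^1 * 3^2*11^1*659^1*1193^1*1307^1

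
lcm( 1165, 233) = 1165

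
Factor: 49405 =5^1*41^1*241^1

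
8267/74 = 111 + 53/74 = 111.72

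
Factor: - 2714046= - 2^1*3^1 * 23^1*71^1*277^1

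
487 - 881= - 394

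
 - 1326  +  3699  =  2373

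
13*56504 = 734552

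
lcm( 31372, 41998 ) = 2603876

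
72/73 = 72/73=   0.99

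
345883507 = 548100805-202217298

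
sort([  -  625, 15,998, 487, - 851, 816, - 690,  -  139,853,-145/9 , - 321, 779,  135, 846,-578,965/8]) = [ - 851, - 690, - 625, - 578, - 321, - 139, - 145/9,15, 965/8,  135,487, 779, 816,846, 853, 998]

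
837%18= 9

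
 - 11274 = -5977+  - 5297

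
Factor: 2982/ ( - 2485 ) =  - 6/5 = -  2^1*3^1*5^(-1 )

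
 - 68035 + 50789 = -17246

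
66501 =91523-25022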